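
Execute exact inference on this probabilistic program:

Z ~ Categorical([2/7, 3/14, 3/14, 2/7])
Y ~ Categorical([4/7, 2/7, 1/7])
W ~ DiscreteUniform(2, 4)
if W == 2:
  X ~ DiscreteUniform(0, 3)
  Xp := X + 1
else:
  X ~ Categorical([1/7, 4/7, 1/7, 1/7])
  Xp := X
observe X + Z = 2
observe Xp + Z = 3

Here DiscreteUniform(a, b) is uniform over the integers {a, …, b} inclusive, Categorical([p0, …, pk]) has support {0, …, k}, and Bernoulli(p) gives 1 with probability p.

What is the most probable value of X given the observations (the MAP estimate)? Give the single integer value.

argmax_v P(X = v | obs) = 2

Enumerate traces; 9 have nonzero weight after conditioning:
  (Z=0, Y=0, W=2, X=2) weight 2/147
  (Z=0, Y=1, W=2, X=2) weight 1/147
  (Z=0, Y=2, W=2, X=2) weight 1/294
  (Z=1, Y=0, W=2, X=1) weight 1/98
  (Z=1, Y=1, W=2, X=1) weight 1/196
  (Z=1, Y=2, W=2, X=1) weight 1/392
  (Z=2, Y=0, W=2, X=0) weight 1/98
  (Z=2, Y=1, W=2, X=0) weight 1/196
  … 1 more
Group by X:
  weight(X=0) = 1/56
  weight(X=1) = 1/56
  weight(X=2) = 1/42
Total weight = 1/56 + 1/56 + 1/42 = 5/84
P(X=0 | obs) = 1/56 / 5/84 = 3/10
P(X=1 | obs) = 1/56 / 5/84 = 3/10
P(X=2 | obs) = 1/42 / 5/84 = 2/5
argmax = 2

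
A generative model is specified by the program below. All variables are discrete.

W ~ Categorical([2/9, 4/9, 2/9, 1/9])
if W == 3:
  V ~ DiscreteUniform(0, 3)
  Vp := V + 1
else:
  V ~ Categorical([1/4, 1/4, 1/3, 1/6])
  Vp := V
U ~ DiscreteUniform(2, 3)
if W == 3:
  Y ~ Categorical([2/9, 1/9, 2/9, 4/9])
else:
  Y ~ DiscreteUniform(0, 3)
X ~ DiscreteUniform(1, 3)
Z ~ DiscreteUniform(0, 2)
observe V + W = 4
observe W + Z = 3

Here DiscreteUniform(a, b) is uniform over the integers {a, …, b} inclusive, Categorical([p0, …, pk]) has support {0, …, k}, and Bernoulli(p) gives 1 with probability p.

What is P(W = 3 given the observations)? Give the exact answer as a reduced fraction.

P(W = 3 | obs) = 3/19

Enumerate traces; 72 have nonzero weight after conditioning:
  (W=1, V=3, U=2, Y=0, X=1, Z=2) weight 1/972
  (W=1, V=3, U=2, Y=0, X=2, Z=2) weight 1/972
  (W=1, V=3, U=2, Y=0, X=3, Z=2) weight 1/972
  (W=1, V=3, U=2, Y=1, X=1, Z=2) weight 1/972
  (W=1, V=3, U=2, Y=1, X=2, Z=2) weight 1/972
  (W=1, V=3, U=2, Y=1, X=3, Z=2) weight 1/972
  (W=1, V=3, U=2, Y=2, X=1, Z=2) weight 1/972
  (W=1, V=3, U=2, Y=2, X=2, Z=2) weight 1/972
  (W=2, V=2, U=2, Y=0, X=1, Z=1) weight 1/972
  (W=3, V=1, U=2, Y=0, X=1, Z=0) weight 1/2916
  … 62 more
Group by W:
  weight(W=1) = 2/81
  weight(W=2) = 2/81
  weight(W=3) = 1/108
Total weight = 2/81 + 2/81 + 1/108 = 19/324
P(W=1 | obs) = 2/81 / 19/324 = 8/19
P(W=2 | obs) = 2/81 / 19/324 = 8/19
P(W=3 | obs) = 1/108 / 19/324 = 3/19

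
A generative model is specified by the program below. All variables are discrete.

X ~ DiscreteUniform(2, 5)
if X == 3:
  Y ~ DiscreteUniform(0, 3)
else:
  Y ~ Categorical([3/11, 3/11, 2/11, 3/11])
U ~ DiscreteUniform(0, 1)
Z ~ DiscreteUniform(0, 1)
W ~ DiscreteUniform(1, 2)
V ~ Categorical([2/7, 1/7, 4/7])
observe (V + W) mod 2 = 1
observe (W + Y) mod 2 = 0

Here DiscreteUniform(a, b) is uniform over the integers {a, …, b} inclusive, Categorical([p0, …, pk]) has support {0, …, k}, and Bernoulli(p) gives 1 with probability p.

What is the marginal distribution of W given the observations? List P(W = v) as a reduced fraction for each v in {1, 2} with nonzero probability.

P(W=1) = 282/323, P(W=2) = 41/323

Enumerate traces; 96 have nonzero weight after conditioning:
  (X=2, Y=0, U=0, Z=0, W=2, V=1) weight 3/2464
  (X=2, Y=0, U=0, Z=1, W=2, V=1) weight 3/2464
  (X=2, Y=0, U=1, Z=0, W=2, V=1) weight 3/2464
  (X=2, Y=0, U=1, Z=1, W=2, V=1) weight 3/2464
  (X=2, Y=1, U=0, Z=0, W=1, V=0) weight 3/1232
  (X=2, Y=1, U=0, Z=0, W=1, V=2) weight 3/616
  (X=2, Y=1, U=0, Z=1, W=1, V=0) weight 3/1232
  (X=2, Y=1, U=0, Z=1, W=1, V=2) weight 3/616
  … 88 more
Group by W:
  weight(W=1) = 141/616
  weight(W=2) = 41/1232
Total weight = 141/616 + 41/1232 = 323/1232
P(W=1 | obs) = 141/616 / 323/1232 = 282/323
P(W=2 | obs) = 41/1232 / 323/1232 = 41/323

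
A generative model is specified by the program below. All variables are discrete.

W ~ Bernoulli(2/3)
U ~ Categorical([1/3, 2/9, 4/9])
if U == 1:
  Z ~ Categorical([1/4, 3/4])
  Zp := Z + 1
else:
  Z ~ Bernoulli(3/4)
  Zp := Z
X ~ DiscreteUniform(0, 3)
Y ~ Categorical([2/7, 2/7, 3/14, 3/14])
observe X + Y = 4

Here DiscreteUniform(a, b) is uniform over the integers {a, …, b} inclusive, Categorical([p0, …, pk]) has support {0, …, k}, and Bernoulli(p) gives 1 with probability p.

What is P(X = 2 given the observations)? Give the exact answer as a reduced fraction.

P(X = 2 | obs) = 3/10

Enumerate traces; 36 have nonzero weight after conditioning:
  (W=0, U=0, Z=0, X=1, Y=3) weight 1/672
  (W=0, U=0, Z=0, X=2, Y=2) weight 1/672
  (W=0, U=0, Z=0, X=3, Y=1) weight 1/504
  (W=0, U=0, Z=1, X=1, Y=3) weight 1/224
  (W=0, U=0, Z=1, X=2, Y=2) weight 1/224
  (W=0, U=0, Z=1, X=3, Y=1) weight 1/168
  (W=0, U=1, Z=0, X=1, Y=3) weight 1/1008
  (W=0, U=1, Z=0, X=2, Y=2) weight 1/1008
  … 28 more
Group by X:
  weight(X=1) = 3/56
  weight(X=2) = 3/56
  weight(X=3) = 1/14
Total weight = 3/56 + 3/56 + 1/14 = 5/28
P(X=1 | obs) = 3/56 / 5/28 = 3/10
P(X=2 | obs) = 3/56 / 5/28 = 3/10
P(X=3 | obs) = 1/14 / 5/28 = 2/5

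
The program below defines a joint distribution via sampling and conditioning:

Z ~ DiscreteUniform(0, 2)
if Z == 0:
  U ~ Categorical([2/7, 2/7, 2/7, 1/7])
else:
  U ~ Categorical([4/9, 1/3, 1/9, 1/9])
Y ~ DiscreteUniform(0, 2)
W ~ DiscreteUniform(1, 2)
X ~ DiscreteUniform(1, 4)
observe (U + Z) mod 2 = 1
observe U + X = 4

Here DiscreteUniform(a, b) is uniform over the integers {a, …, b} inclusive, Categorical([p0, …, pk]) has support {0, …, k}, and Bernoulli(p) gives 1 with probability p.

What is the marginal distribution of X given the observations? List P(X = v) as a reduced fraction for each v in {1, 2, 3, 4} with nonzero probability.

Enumerate traces; 36 have nonzero weight after conditioning:
  (Z=0, U=1, Y=0, W=1, X=3) weight 1/252
  (Z=0, U=1, Y=0, W=2, X=3) weight 1/252
  (Z=0, U=1, Y=1, W=1, X=3) weight 1/252
  (Z=0, U=1, Y=1, W=2, X=3) weight 1/252
  (Z=0, U=1, Y=2, W=1, X=3) weight 1/252
  (Z=0, U=1, Y=2, W=2, X=3) weight 1/252
  (Z=0, U=3, Y=0, W=1, X=1) weight 1/504
  (Z=0, U=3, Y=0, W=2, X=1) weight 1/504
  (Z=1, U=0, Y=0, W=1, X=4) weight 1/162
  (Z=1, U=2, Y=0, W=1, X=2) weight 1/648
  … 26 more
Group by X:
  weight(X=1) = 4/189
  weight(X=2) = 1/108
  weight(X=3) = 13/252
  weight(X=4) = 1/27
Total weight = 4/189 + 1/108 + 13/252 + 1/27 = 5/42
P(X=1 | obs) = 4/189 / 5/42 = 8/45
P(X=2 | obs) = 1/108 / 5/42 = 7/90
P(X=3 | obs) = 13/252 / 5/42 = 13/30
P(X=4 | obs) = 1/27 / 5/42 = 14/45

P(X=1) = 8/45, P(X=2) = 7/90, P(X=3) = 13/30, P(X=4) = 14/45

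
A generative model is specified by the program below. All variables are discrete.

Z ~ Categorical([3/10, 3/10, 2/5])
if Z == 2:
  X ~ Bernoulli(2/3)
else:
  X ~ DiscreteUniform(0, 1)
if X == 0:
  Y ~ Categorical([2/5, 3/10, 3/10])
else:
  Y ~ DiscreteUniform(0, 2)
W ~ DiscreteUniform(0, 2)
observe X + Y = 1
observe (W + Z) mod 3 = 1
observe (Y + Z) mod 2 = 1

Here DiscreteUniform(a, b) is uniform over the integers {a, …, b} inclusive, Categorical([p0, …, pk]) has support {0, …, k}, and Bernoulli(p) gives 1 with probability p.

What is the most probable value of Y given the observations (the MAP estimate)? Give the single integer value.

Enumerate traces; 3 have nonzero weight after conditioning:
  (Z=0, X=0, Y=1, W=1) weight 3/200
  (Z=1, X=1, Y=0, W=0) weight 1/60
  (Z=2, X=0, Y=1, W=2) weight 1/75
Group by Y:
  weight(Y=0) = 1/60
  weight(Y=1) = 17/600
Total weight = 1/60 + 17/600 = 9/200
P(Y=0 | obs) = 1/60 / 9/200 = 10/27
P(Y=1 | obs) = 17/600 / 9/200 = 17/27
argmax = 1

argmax_v P(Y = v | obs) = 1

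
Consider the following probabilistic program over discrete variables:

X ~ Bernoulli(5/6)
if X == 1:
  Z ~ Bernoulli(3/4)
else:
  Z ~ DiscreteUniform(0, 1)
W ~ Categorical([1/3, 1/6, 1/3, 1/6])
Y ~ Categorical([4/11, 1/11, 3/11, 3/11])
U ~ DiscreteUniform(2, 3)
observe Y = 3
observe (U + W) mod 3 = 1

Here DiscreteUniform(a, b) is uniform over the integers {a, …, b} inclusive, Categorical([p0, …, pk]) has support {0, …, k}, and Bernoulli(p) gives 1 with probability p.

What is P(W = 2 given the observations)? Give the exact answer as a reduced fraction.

Enumerate traces; 8 have nonzero weight after conditioning:
  (X=0, Z=0, W=1, Y=3, U=3) weight 1/528
  (X=0, Z=0, W=2, Y=3, U=2) weight 1/264
  (X=0, Z=1, W=1, Y=3, U=3) weight 1/528
  (X=0, Z=1, W=2, Y=3, U=2) weight 1/264
  (X=1, Z=0, W=1, Y=3, U=3) weight 5/1056
  (X=1, Z=0, W=2, Y=3, U=2) weight 5/528
  (X=1, Z=1, W=1, Y=3, U=3) weight 5/352
  (X=1, Z=1, W=2, Y=3, U=2) weight 5/176
Group by W:
  weight(W=1) = 1/44
  weight(W=2) = 1/22
Total weight = 1/44 + 1/22 = 3/44
P(W=1 | obs) = 1/44 / 3/44 = 1/3
P(W=2 | obs) = 1/22 / 3/44 = 2/3

P(W = 2 | obs) = 2/3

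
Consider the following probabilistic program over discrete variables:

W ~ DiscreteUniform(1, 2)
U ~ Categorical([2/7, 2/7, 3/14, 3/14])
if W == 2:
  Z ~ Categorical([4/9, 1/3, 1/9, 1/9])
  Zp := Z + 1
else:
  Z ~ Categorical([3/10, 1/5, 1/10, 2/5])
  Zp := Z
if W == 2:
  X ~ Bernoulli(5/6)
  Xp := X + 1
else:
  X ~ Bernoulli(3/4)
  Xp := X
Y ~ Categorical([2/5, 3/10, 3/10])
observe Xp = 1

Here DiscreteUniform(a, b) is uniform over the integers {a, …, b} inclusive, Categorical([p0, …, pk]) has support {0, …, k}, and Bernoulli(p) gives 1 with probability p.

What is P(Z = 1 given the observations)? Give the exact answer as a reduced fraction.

Enumerate traces; 96 have nonzero weight after conditioning:
  (W=1, U=0, Z=0, X=1, Y=0) weight 9/700
  (W=1, U=0, Z=0, X=1, Y=1) weight 27/2800
  (W=1, U=0, Z=0, X=1, Y=2) weight 27/2800
  (W=1, U=0, Z=1, X=1, Y=0) weight 3/350
  (W=1, U=0, Z=1, X=1, Y=1) weight 9/1400
  (W=1, U=0, Z=1, X=1, Y=2) weight 9/1400
  (W=1, U=0, Z=2, X=1, Y=0) weight 3/700
  (W=1, U=0, Z=2, X=1, Y=1) weight 9/2800
  (W=1, U=0, Z=3, X=1, Y=0) weight 3/175
  … 87 more
Group by Z:
  weight(Z=0) = 323/2160
  weight(Z=1) = 37/360
  weight(Z=2) = 101/2160
  weight(Z=3) = 43/270
Total weight = 323/2160 + 37/360 + 101/2160 + 43/270 = 11/24
P(Z=0 | obs) = 323/2160 / 11/24 = 323/990
P(Z=1 | obs) = 37/360 / 11/24 = 37/165
P(Z=2 | obs) = 101/2160 / 11/24 = 101/990
P(Z=3 | obs) = 43/270 / 11/24 = 172/495

P(Z = 1 | obs) = 37/165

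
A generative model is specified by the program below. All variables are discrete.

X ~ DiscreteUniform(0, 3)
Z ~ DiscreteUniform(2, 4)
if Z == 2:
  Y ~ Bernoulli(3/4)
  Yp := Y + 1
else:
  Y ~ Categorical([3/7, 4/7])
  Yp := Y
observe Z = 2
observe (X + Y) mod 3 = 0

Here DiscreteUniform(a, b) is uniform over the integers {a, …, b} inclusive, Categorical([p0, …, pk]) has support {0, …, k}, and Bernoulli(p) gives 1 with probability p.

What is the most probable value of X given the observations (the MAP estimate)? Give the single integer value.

Enumerate traces; 3 have nonzero weight after conditioning:
  (X=0, Z=2, Y=0) weight 1/48
  (X=2, Z=2, Y=1) weight 1/16
  (X=3, Z=2, Y=0) weight 1/48
Group by X:
  weight(X=0) = 1/48
  weight(X=2) = 1/16
  weight(X=3) = 1/48
Total weight = 1/48 + 1/16 + 1/48 = 5/48
P(X=0 | obs) = 1/48 / 5/48 = 1/5
P(X=2 | obs) = 1/16 / 5/48 = 3/5
P(X=3 | obs) = 1/48 / 5/48 = 1/5
argmax = 2

argmax_v P(X = v | obs) = 2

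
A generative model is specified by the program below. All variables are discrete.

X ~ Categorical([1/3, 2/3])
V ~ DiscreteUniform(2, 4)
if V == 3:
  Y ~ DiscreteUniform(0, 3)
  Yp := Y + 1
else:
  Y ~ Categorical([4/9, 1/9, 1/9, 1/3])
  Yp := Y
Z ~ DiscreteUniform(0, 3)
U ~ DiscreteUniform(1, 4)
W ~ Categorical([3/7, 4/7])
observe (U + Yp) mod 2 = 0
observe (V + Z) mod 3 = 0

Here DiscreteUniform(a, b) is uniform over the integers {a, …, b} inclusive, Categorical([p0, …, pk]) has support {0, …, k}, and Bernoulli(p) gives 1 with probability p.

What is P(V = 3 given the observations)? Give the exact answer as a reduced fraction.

P(V = 3 | obs) = 1/2

Enumerate traces; 128 have nonzero weight after conditioning:
  (X=0, V=2, Y=0, Z=1, U=2, W=0) weight 1/756
  (X=0, V=2, Y=0, Z=1, U=2, W=1) weight 1/567
  (X=0, V=2, Y=0, Z=1, U=4, W=0) weight 1/756
  (X=0, V=2, Y=0, Z=1, U=4, W=1) weight 1/567
  (X=0, V=2, Y=1, Z=1, U=1, W=0) weight 1/3024
  (X=0, V=2, Y=1, Z=1, U=1, W=1) weight 1/2268
  (X=0, V=2, Y=1, Z=1, U=3, W=0) weight 1/3024
  (X=0, V=2, Y=1, Z=1, U=3, W=1) weight 1/2268
  (X=0, V=3, Y=0, Z=0, U=1, W=0) weight 1/1344
  (X=0, V=4, Y=0, Z=2, U=2, W=0) weight 1/756
  … 118 more
Group by V:
  weight(V=2) = 1/24
  weight(V=3) = 1/12
  weight(V=4) = 1/24
Total weight = 1/24 + 1/12 + 1/24 = 1/6
P(V=2 | obs) = 1/24 / 1/6 = 1/4
P(V=3 | obs) = 1/12 / 1/6 = 1/2
P(V=4 | obs) = 1/24 / 1/6 = 1/4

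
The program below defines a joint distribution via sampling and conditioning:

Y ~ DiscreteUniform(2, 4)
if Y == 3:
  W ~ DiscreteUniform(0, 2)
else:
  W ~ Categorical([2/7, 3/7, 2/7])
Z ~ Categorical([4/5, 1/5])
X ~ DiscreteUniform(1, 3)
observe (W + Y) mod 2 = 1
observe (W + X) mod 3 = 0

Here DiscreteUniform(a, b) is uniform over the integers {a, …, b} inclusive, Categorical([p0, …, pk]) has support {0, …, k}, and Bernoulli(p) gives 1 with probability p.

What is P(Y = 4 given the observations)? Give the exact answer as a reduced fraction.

P(Y = 4 | obs) = 9/32

Enumerate traces; 8 have nonzero weight after conditioning:
  (Y=2, W=1, Z=0, X=2) weight 4/105
  (Y=2, W=1, Z=1, X=2) weight 1/105
  (Y=3, W=0, Z=0, X=3) weight 4/135
  (Y=3, W=0, Z=1, X=3) weight 1/135
  (Y=3, W=2, Z=0, X=1) weight 4/135
  (Y=3, W=2, Z=1, X=1) weight 1/135
  (Y=4, W=1, Z=0, X=2) weight 4/105
  (Y=4, W=1, Z=1, X=2) weight 1/105
Group by Y:
  weight(Y=2) = 1/21
  weight(Y=3) = 2/27
  weight(Y=4) = 1/21
Total weight = 1/21 + 2/27 + 1/21 = 32/189
P(Y=2 | obs) = 1/21 / 32/189 = 9/32
P(Y=3 | obs) = 2/27 / 32/189 = 7/16
P(Y=4 | obs) = 1/21 / 32/189 = 9/32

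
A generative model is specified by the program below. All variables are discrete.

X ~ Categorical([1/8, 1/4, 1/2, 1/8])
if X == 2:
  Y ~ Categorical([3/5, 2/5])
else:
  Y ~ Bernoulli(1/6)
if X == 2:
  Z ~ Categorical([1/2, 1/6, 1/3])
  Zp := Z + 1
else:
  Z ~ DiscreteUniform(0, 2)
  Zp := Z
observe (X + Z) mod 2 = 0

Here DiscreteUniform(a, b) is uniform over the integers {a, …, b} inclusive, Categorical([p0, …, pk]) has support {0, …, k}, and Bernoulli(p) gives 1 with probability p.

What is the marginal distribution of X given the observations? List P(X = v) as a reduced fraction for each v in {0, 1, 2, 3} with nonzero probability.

P(X=0) = 2/15, P(X=1) = 2/15, P(X=2) = 2/3, P(X=3) = 1/15

Enumerate traces; 12 have nonzero weight after conditioning:
  (X=0, Y=0, Z=0) weight 5/144
  (X=0, Y=0, Z=2) weight 5/144
  (X=0, Y=1, Z=0) weight 1/144
  (X=0, Y=1, Z=2) weight 1/144
  (X=1, Y=0, Z=1) weight 5/72
  (X=1, Y=1, Z=1) weight 1/72
  (X=2, Y=0, Z=0) weight 3/20
  (X=2, Y=0, Z=2) weight 1/10
  (X=3, Y=0, Z=1) weight 5/144
  … 3 more
Group by X:
  weight(X=0) = 1/12
  weight(X=1) = 1/12
  weight(X=2) = 5/12
  weight(X=3) = 1/24
Total weight = 1/12 + 1/12 + 5/12 + 1/24 = 5/8
P(X=0 | obs) = 1/12 / 5/8 = 2/15
P(X=1 | obs) = 1/12 / 5/8 = 2/15
P(X=2 | obs) = 5/12 / 5/8 = 2/3
P(X=3 | obs) = 1/24 / 5/8 = 1/15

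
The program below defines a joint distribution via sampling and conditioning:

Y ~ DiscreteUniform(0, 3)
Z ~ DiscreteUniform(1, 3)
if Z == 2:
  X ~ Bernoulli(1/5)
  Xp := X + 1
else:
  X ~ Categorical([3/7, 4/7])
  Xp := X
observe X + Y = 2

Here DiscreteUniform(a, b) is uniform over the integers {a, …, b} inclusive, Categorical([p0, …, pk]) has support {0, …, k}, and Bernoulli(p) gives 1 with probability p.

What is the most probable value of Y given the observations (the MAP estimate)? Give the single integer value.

Enumerate traces; 6 have nonzero weight after conditioning:
  (Y=1, Z=1, X=1) weight 1/21
  (Y=1, Z=2, X=1) weight 1/60
  (Y=1, Z=3, X=1) weight 1/21
  (Y=2, Z=1, X=0) weight 1/28
  (Y=2, Z=2, X=0) weight 1/15
  (Y=2, Z=3, X=0) weight 1/28
Group by Y:
  weight(Y=1) = 47/420
  weight(Y=2) = 29/210
Total weight = 47/420 + 29/210 = 1/4
P(Y=1 | obs) = 47/420 / 1/4 = 47/105
P(Y=2 | obs) = 29/210 / 1/4 = 58/105
argmax = 2

argmax_v P(Y = v | obs) = 2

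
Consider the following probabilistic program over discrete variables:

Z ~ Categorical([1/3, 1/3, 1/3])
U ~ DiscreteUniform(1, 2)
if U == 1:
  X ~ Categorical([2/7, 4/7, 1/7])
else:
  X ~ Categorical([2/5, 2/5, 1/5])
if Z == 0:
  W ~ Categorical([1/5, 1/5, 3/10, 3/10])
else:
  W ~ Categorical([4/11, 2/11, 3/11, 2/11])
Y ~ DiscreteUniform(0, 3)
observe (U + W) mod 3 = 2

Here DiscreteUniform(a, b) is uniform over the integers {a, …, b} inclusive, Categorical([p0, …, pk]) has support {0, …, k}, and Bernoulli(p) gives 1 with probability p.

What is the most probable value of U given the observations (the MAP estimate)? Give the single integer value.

argmax_v P(U = v | obs) = 2

Enumerate traces; 108 have nonzero weight after conditioning:
  (Z=0, U=1, X=0, W=1, Y=0) weight 1/420
  (Z=0, U=1, X=0, W=1, Y=1) weight 1/420
  (Z=0, U=1, X=0, W=1, Y=2) weight 1/420
  (Z=0, U=1, X=0, W=1, Y=3) weight 1/420
  (Z=0, U=1, X=1, W=1, Y=0) weight 1/210
  (Z=0, U=1, X=1, W=1, Y=1) weight 1/210
  (Z=0, U=1, X=1, W=1, Y=2) weight 1/210
  (Z=0, U=1, X=1, W=1, Y=3) weight 1/210
  (Z=0, U=2, X=0, W=0, Y=0) weight 1/300
  … 99 more
Group by U:
  weight(U=1) = 31/330
  weight(U=2) = 35/132
Total weight = 31/330 + 35/132 = 79/220
P(U=1 | obs) = 31/330 / 79/220 = 62/237
P(U=2 | obs) = 35/132 / 79/220 = 175/237
argmax = 2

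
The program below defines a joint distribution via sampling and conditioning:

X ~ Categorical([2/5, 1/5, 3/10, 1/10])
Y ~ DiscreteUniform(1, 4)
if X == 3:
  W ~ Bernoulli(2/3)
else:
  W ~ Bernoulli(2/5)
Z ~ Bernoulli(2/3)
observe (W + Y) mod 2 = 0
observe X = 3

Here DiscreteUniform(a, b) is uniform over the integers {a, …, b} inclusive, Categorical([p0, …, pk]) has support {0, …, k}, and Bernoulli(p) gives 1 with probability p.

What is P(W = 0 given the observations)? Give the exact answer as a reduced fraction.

Enumerate traces; 8 have nonzero weight after conditioning:
  (X=3, Y=1, W=1, Z=0) weight 1/180
  (X=3, Y=1, W=1, Z=1) weight 1/90
  (X=3, Y=2, W=0, Z=0) weight 1/360
  (X=3, Y=2, W=0, Z=1) weight 1/180
  (X=3, Y=3, W=1, Z=0) weight 1/180
  (X=3, Y=3, W=1, Z=1) weight 1/90
  (X=3, Y=4, W=0, Z=0) weight 1/360
  (X=3, Y=4, W=0, Z=1) weight 1/180
Group by W:
  weight(W=0) = 1/60
  weight(W=1) = 1/30
Total weight = 1/60 + 1/30 = 1/20
P(W=0 | obs) = 1/60 / 1/20 = 1/3
P(W=1 | obs) = 1/30 / 1/20 = 2/3

P(W = 0 | obs) = 1/3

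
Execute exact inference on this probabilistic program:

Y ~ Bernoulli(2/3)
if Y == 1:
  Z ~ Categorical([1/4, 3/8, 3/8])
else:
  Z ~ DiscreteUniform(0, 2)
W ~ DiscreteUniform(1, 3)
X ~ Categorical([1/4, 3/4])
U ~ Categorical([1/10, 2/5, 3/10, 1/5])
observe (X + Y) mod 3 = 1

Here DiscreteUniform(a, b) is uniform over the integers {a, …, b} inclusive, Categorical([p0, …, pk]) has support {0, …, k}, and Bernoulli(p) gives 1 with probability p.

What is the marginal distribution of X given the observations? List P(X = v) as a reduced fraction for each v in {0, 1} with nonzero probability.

Enumerate traces; 72 have nonzero weight after conditioning:
  (Y=0, Z=0, W=1, X=1, U=0) weight 1/360
  (Y=0, Z=0, W=1, X=1, U=1) weight 1/90
  (Y=0, Z=0, W=1, X=1, U=2) weight 1/120
  (Y=0, Z=0, W=1, X=1, U=3) weight 1/180
  (Y=0, Z=0, W=2, X=1, U=0) weight 1/360
  (Y=0, Z=0, W=2, X=1, U=1) weight 1/90
  (Y=0, Z=0, W=2, X=1, U=2) weight 1/120
  (Y=0, Z=0, W=2, X=1, U=3) weight 1/180
  (Y=1, Z=0, W=1, X=0, U=0) weight 1/720
  … 63 more
Group by X:
  weight(X=0) = 1/6
  weight(X=1) = 1/4
Total weight = 1/6 + 1/4 = 5/12
P(X=0 | obs) = 1/6 / 5/12 = 2/5
P(X=1 | obs) = 1/4 / 5/12 = 3/5

P(X=0) = 2/5, P(X=1) = 3/5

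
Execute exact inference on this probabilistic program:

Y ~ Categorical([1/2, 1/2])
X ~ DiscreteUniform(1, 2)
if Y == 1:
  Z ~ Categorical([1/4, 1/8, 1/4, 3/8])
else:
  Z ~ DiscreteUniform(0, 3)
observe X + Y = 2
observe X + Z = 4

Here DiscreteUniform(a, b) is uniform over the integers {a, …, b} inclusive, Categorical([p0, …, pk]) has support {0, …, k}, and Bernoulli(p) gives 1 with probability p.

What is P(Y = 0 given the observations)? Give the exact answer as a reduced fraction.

Enumerate traces; 2 have nonzero weight after conditioning:
  (Y=0, X=2, Z=2) weight 1/16
  (Y=1, X=1, Z=3) weight 3/32
Group by Y:
  weight(Y=0) = 1/16
  weight(Y=1) = 3/32
Total weight = 1/16 + 3/32 = 5/32
P(Y=0 | obs) = 1/16 / 5/32 = 2/5
P(Y=1 | obs) = 3/32 / 5/32 = 3/5

P(Y = 0 | obs) = 2/5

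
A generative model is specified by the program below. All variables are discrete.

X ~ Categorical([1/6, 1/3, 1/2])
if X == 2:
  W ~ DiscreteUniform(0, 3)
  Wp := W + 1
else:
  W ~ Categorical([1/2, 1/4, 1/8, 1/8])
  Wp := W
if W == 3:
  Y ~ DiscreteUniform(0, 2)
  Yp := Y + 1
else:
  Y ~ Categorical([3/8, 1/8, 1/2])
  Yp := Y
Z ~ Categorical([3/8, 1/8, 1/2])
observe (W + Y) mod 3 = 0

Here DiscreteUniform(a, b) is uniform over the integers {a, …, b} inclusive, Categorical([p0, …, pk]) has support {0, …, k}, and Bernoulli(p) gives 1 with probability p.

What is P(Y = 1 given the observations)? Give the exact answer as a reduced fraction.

Enumerate traces; 36 have nonzero weight after conditioning:
  (X=0, W=0, Y=0, Z=0) weight 3/256
  (X=0, W=0, Y=0, Z=1) weight 1/256
  (X=0, W=0, Y=0, Z=2) weight 1/64
  (X=0, W=1, Y=2, Z=0) weight 1/128
  (X=0, W=1, Y=2, Z=1) weight 1/384
  (X=0, W=1, Y=2, Z=2) weight 1/96
  (X=0, W=2, Y=1, Z=0) weight 1/1024
  (X=0, W=2, Y=1, Z=1) weight 1/3072
  … 28 more
Group by Y:
  weight(Y=0) = 13/64
  weight(Y=1) = 3/128
  weight(Y=2) = 1/8
Total weight = 13/64 + 3/128 + 1/8 = 45/128
P(Y=0 | obs) = 13/64 / 45/128 = 26/45
P(Y=1 | obs) = 3/128 / 45/128 = 1/15
P(Y=2 | obs) = 1/8 / 45/128 = 16/45

P(Y = 1 | obs) = 1/15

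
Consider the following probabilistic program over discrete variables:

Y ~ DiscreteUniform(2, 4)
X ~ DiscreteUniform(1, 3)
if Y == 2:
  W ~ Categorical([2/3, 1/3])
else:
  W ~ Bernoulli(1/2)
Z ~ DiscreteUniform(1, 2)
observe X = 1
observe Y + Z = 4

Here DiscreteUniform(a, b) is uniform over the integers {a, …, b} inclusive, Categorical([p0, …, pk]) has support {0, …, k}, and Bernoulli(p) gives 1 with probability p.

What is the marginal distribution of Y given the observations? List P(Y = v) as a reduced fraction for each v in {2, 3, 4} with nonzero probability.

Enumerate traces; 4 have nonzero weight after conditioning:
  (Y=2, X=1, W=0, Z=2) weight 1/27
  (Y=2, X=1, W=1, Z=2) weight 1/54
  (Y=3, X=1, W=0, Z=1) weight 1/36
  (Y=3, X=1, W=1, Z=1) weight 1/36
Group by Y:
  weight(Y=2) = 1/18
  weight(Y=3) = 1/18
Total weight = 1/18 + 1/18 = 1/9
P(Y=2 | obs) = 1/18 / 1/9 = 1/2
P(Y=3 | obs) = 1/18 / 1/9 = 1/2

P(Y=2) = 1/2, P(Y=3) = 1/2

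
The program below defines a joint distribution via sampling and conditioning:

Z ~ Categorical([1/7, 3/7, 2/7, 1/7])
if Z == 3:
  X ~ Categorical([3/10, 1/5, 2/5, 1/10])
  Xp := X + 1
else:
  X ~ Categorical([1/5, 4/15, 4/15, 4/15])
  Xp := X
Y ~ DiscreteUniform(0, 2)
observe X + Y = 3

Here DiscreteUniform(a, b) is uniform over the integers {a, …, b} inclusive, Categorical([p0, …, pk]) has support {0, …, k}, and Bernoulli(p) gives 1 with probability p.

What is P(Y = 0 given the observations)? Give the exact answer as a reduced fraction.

P(Y = 0 | obs) = 17/55

Enumerate traces; 12 have nonzero weight after conditioning:
  (Z=0, X=1, Y=2) weight 4/315
  (Z=0, X=2, Y=1) weight 4/315
  (Z=0, X=3, Y=0) weight 4/315
  (Z=1, X=1, Y=2) weight 4/105
  (Z=1, X=2, Y=1) weight 4/105
  (Z=1, X=3, Y=0) weight 4/105
  (Z=2, X=1, Y=2) weight 8/315
  (Z=2, X=2, Y=1) weight 8/315
  … 4 more
Group by Y:
  weight(Y=0) = 17/210
  weight(Y=1) = 2/21
  weight(Y=2) = 3/35
Total weight = 17/210 + 2/21 + 3/35 = 11/42
P(Y=0 | obs) = 17/210 / 11/42 = 17/55
P(Y=1 | obs) = 2/21 / 11/42 = 4/11
P(Y=2 | obs) = 3/35 / 11/42 = 18/55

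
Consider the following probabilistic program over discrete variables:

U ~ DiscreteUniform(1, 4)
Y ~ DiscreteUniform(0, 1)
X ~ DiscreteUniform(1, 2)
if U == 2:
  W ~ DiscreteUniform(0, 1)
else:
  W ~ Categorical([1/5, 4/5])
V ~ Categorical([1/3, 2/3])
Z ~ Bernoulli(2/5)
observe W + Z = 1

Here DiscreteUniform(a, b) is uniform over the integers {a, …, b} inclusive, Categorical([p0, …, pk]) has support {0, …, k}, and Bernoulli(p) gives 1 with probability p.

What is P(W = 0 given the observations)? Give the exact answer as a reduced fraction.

Enumerate traces; 64 have nonzero weight after conditioning:
  (U=1, Y=0, X=1, W=0, V=0, Z=1) weight 1/600
  (U=1, Y=0, X=1, W=0, V=1, Z=1) weight 1/300
  (U=1, Y=0, X=1, W=1, V=0, Z=0) weight 1/100
  (U=1, Y=0, X=1, W=1, V=1, Z=0) weight 1/50
  (U=1, Y=0, X=2, W=0, V=0, Z=1) weight 1/600
  (U=1, Y=0, X=2, W=0, V=1, Z=1) weight 1/300
  (U=1, Y=0, X=2, W=1, V=0, Z=0) weight 1/100
  (U=1, Y=0, X=2, W=1, V=1, Z=0) weight 1/50
  … 56 more
Group by W:
  weight(W=0) = 11/100
  weight(W=1) = 87/200
Total weight = 11/100 + 87/200 = 109/200
P(W=0 | obs) = 11/100 / 109/200 = 22/109
P(W=1 | obs) = 87/200 / 109/200 = 87/109

P(W = 0 | obs) = 22/109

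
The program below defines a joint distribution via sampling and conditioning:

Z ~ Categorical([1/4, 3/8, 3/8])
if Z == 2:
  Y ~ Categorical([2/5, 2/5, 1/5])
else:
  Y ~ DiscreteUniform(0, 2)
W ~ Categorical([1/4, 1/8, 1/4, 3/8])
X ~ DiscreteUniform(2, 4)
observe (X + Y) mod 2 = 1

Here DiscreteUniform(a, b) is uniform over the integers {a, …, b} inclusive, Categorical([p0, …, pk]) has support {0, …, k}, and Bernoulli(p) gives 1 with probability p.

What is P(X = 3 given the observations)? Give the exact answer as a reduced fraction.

Enumerate traces; 48 have nonzero weight after conditioning:
  (Z=0, Y=0, W=0, X=3) weight 1/144
  (Z=0, Y=0, W=1, X=3) weight 1/288
  (Z=0, Y=0, W=2, X=3) weight 1/144
  (Z=0, Y=0, W=3, X=3) weight 1/96
  (Z=0, Y=1, W=0, X=2) weight 1/144
  (Z=0, Y=1, W=0, X=4) weight 1/144
  (Z=0, Y=1, W=1, X=2) weight 1/288
  (Z=0, Y=1, W=1, X=4) weight 1/288
  … 40 more
Group by X:
  weight(X=2) = 43/360
  weight(X=3) = 77/360
  weight(X=4) = 43/360
Total weight = 43/360 + 77/360 + 43/360 = 163/360
P(X=2 | obs) = 43/360 / 163/360 = 43/163
P(X=3 | obs) = 77/360 / 163/360 = 77/163
P(X=4 | obs) = 43/360 / 163/360 = 43/163

P(X = 3 | obs) = 77/163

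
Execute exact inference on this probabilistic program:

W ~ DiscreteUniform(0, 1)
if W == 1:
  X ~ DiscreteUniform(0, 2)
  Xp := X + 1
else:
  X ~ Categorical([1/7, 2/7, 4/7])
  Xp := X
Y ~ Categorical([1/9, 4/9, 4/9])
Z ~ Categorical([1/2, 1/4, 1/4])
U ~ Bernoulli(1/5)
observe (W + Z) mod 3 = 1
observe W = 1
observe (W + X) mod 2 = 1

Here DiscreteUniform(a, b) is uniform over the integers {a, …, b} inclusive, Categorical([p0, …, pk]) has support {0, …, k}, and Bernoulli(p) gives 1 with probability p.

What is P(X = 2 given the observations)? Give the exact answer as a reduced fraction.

Enumerate traces; 12 have nonzero weight after conditioning:
  (W=1, X=0, Y=0, Z=0, U=0) weight 1/135
  (W=1, X=0, Y=0, Z=0, U=1) weight 1/540
  (W=1, X=0, Y=1, Z=0, U=0) weight 4/135
  (W=1, X=0, Y=1, Z=0, U=1) weight 1/135
  (W=1, X=0, Y=2, Z=0, U=0) weight 4/135
  (W=1, X=0, Y=2, Z=0, U=1) weight 1/135
  (W=1, X=2, Y=0, Z=0, U=0) weight 1/135
  (W=1, X=2, Y=0, Z=0, U=1) weight 1/540
  … 4 more
Group by X:
  weight(X=0) = 1/12
  weight(X=2) = 1/12
Total weight = 1/12 + 1/12 = 1/6
P(X=0 | obs) = 1/12 / 1/6 = 1/2
P(X=2 | obs) = 1/12 / 1/6 = 1/2

P(X = 2 | obs) = 1/2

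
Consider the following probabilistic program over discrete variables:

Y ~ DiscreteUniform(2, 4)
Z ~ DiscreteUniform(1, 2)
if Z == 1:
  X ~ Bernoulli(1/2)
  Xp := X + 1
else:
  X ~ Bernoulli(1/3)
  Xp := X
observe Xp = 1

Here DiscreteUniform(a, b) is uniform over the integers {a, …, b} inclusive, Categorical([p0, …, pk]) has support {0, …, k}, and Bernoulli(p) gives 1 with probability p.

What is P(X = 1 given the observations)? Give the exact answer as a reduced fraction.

Enumerate traces; 6 have nonzero weight after conditioning:
  (Y=2, Z=1, X=0) weight 1/12
  (Y=2, Z=2, X=1) weight 1/18
  (Y=3, Z=1, X=0) weight 1/12
  (Y=3, Z=2, X=1) weight 1/18
  (Y=4, Z=1, X=0) weight 1/12
  (Y=4, Z=2, X=1) weight 1/18
Group by X:
  weight(X=0) = 1/4
  weight(X=1) = 1/6
Total weight = 1/4 + 1/6 = 5/12
P(X=0 | obs) = 1/4 / 5/12 = 3/5
P(X=1 | obs) = 1/6 / 5/12 = 2/5

P(X = 1 | obs) = 2/5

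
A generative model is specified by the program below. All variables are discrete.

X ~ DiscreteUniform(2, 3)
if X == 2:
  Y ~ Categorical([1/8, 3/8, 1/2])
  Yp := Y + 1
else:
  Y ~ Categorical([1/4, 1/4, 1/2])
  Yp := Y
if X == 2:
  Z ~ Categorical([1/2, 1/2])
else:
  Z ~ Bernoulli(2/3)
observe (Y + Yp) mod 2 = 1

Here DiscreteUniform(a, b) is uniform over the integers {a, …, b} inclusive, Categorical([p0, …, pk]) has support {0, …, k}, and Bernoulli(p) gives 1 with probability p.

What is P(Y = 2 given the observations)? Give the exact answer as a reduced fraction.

P(Y = 2 | obs) = 1/2

Enumerate traces; 6 have nonzero weight after conditioning:
  (X=2, Y=0, Z=0) weight 1/32
  (X=2, Y=0, Z=1) weight 1/32
  (X=2, Y=1, Z=0) weight 3/32
  (X=2, Y=1, Z=1) weight 3/32
  (X=2, Y=2, Z=0) weight 1/8
  (X=2, Y=2, Z=1) weight 1/8
Group by Y:
  weight(Y=0) = 1/16
  weight(Y=1) = 3/16
  weight(Y=2) = 1/4
Total weight = 1/16 + 3/16 + 1/4 = 1/2
P(Y=0 | obs) = 1/16 / 1/2 = 1/8
P(Y=1 | obs) = 3/16 / 1/2 = 3/8
P(Y=2 | obs) = 1/4 / 1/2 = 1/2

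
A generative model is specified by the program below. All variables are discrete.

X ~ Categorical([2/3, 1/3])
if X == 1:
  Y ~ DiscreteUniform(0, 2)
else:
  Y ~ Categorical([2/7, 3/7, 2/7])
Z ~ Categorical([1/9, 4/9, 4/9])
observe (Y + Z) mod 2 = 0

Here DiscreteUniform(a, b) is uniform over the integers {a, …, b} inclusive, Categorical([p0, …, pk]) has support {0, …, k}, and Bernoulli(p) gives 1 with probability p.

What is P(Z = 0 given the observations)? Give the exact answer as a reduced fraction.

P(Z = 0 | obs) = 19/145

Enumerate traces; 10 have nonzero weight after conditioning:
  (X=0, Y=0, Z=0) weight 4/189
  (X=0, Y=0, Z=2) weight 16/189
  (X=0, Y=1, Z=1) weight 8/63
  (X=0, Y=2, Z=0) weight 4/189
  (X=0, Y=2, Z=2) weight 16/189
  (X=1, Y=0, Z=0) weight 1/81
  (X=1, Y=0, Z=2) weight 4/81
  (X=1, Y=1, Z=1) weight 4/81
  … 2 more
Group by Z:
  weight(Z=0) = 38/567
  weight(Z=1) = 100/567
  weight(Z=2) = 152/567
Total weight = 38/567 + 100/567 + 152/567 = 290/567
P(Z=0 | obs) = 38/567 / 290/567 = 19/145
P(Z=1 | obs) = 100/567 / 290/567 = 10/29
P(Z=2 | obs) = 152/567 / 290/567 = 76/145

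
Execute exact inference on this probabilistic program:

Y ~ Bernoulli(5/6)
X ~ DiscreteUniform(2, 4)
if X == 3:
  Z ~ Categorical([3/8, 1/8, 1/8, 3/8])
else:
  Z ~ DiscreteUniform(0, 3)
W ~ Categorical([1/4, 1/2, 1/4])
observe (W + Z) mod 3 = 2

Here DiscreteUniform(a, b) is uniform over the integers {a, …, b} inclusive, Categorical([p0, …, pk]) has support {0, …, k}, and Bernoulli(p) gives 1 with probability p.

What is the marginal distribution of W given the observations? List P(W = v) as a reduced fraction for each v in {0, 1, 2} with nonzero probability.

P(W=0) = 5/29, P(W=1) = 10/29, P(W=2) = 14/29

Enumerate traces; 24 have nonzero weight after conditioning:
  (Y=0, X=2, Z=0, W=2) weight 1/288
  (Y=0, X=2, Z=1, W=1) weight 1/144
  (Y=0, X=2, Z=2, W=0) weight 1/288
  (Y=0, X=2, Z=3, W=2) weight 1/288
  (Y=0, X=3, Z=0, W=2) weight 1/192
  (Y=0, X=3, Z=1, W=1) weight 1/288
  (Y=0, X=3, Z=2, W=0) weight 1/576
  (Y=0, X=3, Z=3, W=2) weight 1/192
  … 16 more
Group by W:
  weight(W=0) = 5/96
  weight(W=1) = 5/48
  weight(W=2) = 7/48
Total weight = 5/96 + 5/48 + 7/48 = 29/96
P(W=0 | obs) = 5/96 / 29/96 = 5/29
P(W=1 | obs) = 5/48 / 29/96 = 10/29
P(W=2 | obs) = 7/48 / 29/96 = 14/29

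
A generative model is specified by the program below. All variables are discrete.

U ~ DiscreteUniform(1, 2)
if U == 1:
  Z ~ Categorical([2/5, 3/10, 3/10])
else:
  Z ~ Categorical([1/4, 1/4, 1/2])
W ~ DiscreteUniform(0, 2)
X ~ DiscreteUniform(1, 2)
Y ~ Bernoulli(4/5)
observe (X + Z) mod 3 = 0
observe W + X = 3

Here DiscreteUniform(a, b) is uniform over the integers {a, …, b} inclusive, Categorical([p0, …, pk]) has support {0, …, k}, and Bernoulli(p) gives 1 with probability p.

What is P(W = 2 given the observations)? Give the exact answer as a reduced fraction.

P(W = 2 | obs) = 16/27

Enumerate traces; 8 have nonzero weight after conditioning:
  (U=1, Z=1, W=1, X=2, Y=0) weight 1/200
  (U=1, Z=1, W=1, X=2, Y=1) weight 1/50
  (U=1, Z=2, W=2, X=1, Y=0) weight 1/200
  (U=1, Z=2, W=2, X=1, Y=1) weight 1/50
  (U=2, Z=1, W=1, X=2, Y=0) weight 1/240
  (U=2, Z=1, W=1, X=2, Y=1) weight 1/60
  (U=2, Z=2, W=2, X=1, Y=0) weight 1/120
  (U=2, Z=2, W=2, X=1, Y=1) weight 1/30
Group by W:
  weight(W=1) = 11/240
  weight(W=2) = 1/15
Total weight = 11/240 + 1/15 = 9/80
P(W=1 | obs) = 11/240 / 9/80 = 11/27
P(W=2 | obs) = 1/15 / 9/80 = 16/27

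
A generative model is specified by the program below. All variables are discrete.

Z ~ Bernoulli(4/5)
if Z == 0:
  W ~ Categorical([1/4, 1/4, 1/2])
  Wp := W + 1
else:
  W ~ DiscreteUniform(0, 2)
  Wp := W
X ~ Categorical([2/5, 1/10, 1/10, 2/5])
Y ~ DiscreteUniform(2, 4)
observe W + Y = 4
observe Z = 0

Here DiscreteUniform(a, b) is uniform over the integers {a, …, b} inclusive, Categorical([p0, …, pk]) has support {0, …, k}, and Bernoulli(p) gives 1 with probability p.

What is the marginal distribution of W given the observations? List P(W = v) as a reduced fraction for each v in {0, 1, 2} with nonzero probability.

Enumerate traces; 12 have nonzero weight after conditioning:
  (Z=0, W=0, X=0, Y=4) weight 1/150
  (Z=0, W=0, X=1, Y=4) weight 1/600
  (Z=0, W=0, X=2, Y=4) weight 1/600
  (Z=0, W=0, X=3, Y=4) weight 1/150
  (Z=0, W=1, X=0, Y=3) weight 1/150
  (Z=0, W=1, X=1, Y=3) weight 1/600
  (Z=0, W=1, X=2, Y=3) weight 1/600
  (Z=0, W=1, X=3, Y=3) weight 1/150
  (Z=0, W=2, X=0, Y=2) weight 1/75
  … 3 more
Group by W:
  weight(W=0) = 1/60
  weight(W=1) = 1/60
  weight(W=2) = 1/30
Total weight = 1/60 + 1/60 + 1/30 = 1/15
P(W=0 | obs) = 1/60 / 1/15 = 1/4
P(W=1 | obs) = 1/60 / 1/15 = 1/4
P(W=2 | obs) = 1/30 / 1/15 = 1/2

P(W=0) = 1/4, P(W=1) = 1/4, P(W=2) = 1/2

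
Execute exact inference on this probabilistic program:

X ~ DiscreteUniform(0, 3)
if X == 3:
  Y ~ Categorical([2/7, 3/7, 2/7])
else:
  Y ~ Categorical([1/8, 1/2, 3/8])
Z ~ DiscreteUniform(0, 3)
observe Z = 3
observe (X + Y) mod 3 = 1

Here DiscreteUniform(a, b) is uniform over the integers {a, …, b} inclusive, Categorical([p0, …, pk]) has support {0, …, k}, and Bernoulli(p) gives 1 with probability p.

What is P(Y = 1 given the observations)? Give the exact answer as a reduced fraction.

P(Y = 1 | obs) = 13/20

Enumerate traces; 4 have nonzero weight after conditioning:
  (X=0, Y=1, Z=3) weight 1/32
  (X=1, Y=0, Z=3) weight 1/128
  (X=2, Y=2, Z=3) weight 3/128
  (X=3, Y=1, Z=3) weight 3/112
Group by Y:
  weight(Y=0) = 1/128
  weight(Y=1) = 13/224
  weight(Y=2) = 3/128
Total weight = 1/128 + 13/224 + 3/128 = 5/56
P(Y=0 | obs) = 1/128 / 5/56 = 7/80
P(Y=1 | obs) = 13/224 / 5/56 = 13/20
P(Y=2 | obs) = 3/128 / 5/56 = 21/80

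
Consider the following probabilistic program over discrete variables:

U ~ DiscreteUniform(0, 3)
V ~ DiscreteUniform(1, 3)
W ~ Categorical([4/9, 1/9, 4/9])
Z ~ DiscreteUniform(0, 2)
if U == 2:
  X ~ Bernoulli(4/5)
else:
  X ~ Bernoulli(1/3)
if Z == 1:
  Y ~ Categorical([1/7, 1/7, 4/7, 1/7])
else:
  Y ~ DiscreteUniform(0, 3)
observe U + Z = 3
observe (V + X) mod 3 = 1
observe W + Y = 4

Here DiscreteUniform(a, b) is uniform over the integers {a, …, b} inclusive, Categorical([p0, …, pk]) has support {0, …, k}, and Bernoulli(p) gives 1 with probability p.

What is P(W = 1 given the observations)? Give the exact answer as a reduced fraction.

P(W = 1 | obs) = 3/23

Enumerate traces; 12 have nonzero weight after conditioning:
  (U=1, V=1, W=1, Z=2, X=0, Y=3) weight 1/1944
  (U=1, V=1, W=2, Z=2, X=0, Y=2) weight 1/486
  (U=1, V=3, W=1, Z=2, X=1, Y=3) weight 1/3888
  (U=1, V=3, W=2, Z=2, X=1, Y=2) weight 1/972
  (U=2, V=1, W=1, Z=1, X=0, Y=3) weight 1/11340
  (U=2, V=1, W=2, Z=1, X=0, Y=2) weight 4/2835
  (U=2, V=3, W=1, Z=1, X=1, Y=3) weight 1/2835
  (U=2, V=3, W=2, Z=1, X=1, Y=2) weight 16/2835
  … 4 more
Group by W:
  weight(W=1) = 1/504
  weight(W=2) = 5/378
Total weight = 1/504 + 5/378 = 23/1512
P(W=1 | obs) = 1/504 / 23/1512 = 3/23
P(W=2 | obs) = 5/378 / 23/1512 = 20/23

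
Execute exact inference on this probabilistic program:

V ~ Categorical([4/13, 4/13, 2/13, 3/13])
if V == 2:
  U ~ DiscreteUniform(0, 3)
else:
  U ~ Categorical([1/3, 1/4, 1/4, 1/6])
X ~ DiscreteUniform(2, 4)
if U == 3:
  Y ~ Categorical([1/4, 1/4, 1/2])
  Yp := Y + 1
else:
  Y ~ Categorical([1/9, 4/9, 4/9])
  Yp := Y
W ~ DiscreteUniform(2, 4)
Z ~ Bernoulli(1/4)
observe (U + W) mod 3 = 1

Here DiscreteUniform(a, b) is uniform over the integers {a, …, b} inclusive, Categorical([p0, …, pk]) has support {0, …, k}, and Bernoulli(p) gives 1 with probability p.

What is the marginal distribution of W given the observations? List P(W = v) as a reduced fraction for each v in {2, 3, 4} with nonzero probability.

Enumerate traces; 288 have nonzero weight after conditioning:
  (V=0, U=0, X=2, Y=0, W=4, Z=0) weight 1/1053
  (V=0, U=0, X=2, Y=0, W=4, Z=1) weight 1/3159
  (V=0, U=0, X=2, Y=1, W=4, Z=0) weight 4/1053
  (V=0, U=0, X=2, Y=1, W=4, Z=1) weight 4/3159
  (V=0, U=0, X=2, Y=2, W=4, Z=0) weight 4/1053
  (V=0, U=0, X=2, Y=2, W=4, Z=1) weight 4/3159
  (V=0, U=0, X=3, Y=0, W=4, Z=0) weight 1/1053
  (V=0, U=0, X=3, Y=0, W=4, Z=1) weight 1/3159
  (V=0, U=1, X=2, Y=0, W=3, Z=0) weight 1/1404
  (V=0, U=2, X=2, Y=0, W=2, Z=0) weight 1/1404
  … 278 more
Group by W:
  weight(W=2) = 1/12
  weight(W=3) = 1/12
  weight(W=4) = 1/6
Total weight = 1/12 + 1/12 + 1/6 = 1/3
P(W=2 | obs) = 1/12 / 1/3 = 1/4
P(W=3 | obs) = 1/12 / 1/3 = 1/4
P(W=4 | obs) = 1/6 / 1/3 = 1/2

P(W=2) = 1/4, P(W=3) = 1/4, P(W=4) = 1/2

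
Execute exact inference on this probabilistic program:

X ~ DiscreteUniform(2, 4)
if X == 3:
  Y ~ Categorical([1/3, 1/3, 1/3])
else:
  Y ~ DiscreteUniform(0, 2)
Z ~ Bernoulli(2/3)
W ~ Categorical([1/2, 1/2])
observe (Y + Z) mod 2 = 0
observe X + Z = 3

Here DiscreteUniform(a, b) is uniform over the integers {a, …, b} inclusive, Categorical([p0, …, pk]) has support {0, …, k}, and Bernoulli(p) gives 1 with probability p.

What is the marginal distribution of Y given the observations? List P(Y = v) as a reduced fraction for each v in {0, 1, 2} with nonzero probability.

Enumerate traces; 6 have nonzero weight after conditioning:
  (X=2, Y=1, Z=1, W=0) weight 1/27
  (X=2, Y=1, Z=1, W=1) weight 1/27
  (X=3, Y=0, Z=0, W=0) weight 1/54
  (X=3, Y=0, Z=0, W=1) weight 1/54
  (X=3, Y=2, Z=0, W=0) weight 1/54
  (X=3, Y=2, Z=0, W=1) weight 1/54
Group by Y:
  weight(Y=0) = 1/27
  weight(Y=1) = 2/27
  weight(Y=2) = 1/27
Total weight = 1/27 + 2/27 + 1/27 = 4/27
P(Y=0 | obs) = 1/27 / 4/27 = 1/4
P(Y=1 | obs) = 2/27 / 4/27 = 1/2
P(Y=2 | obs) = 1/27 / 4/27 = 1/4

P(Y=0) = 1/4, P(Y=1) = 1/2, P(Y=2) = 1/4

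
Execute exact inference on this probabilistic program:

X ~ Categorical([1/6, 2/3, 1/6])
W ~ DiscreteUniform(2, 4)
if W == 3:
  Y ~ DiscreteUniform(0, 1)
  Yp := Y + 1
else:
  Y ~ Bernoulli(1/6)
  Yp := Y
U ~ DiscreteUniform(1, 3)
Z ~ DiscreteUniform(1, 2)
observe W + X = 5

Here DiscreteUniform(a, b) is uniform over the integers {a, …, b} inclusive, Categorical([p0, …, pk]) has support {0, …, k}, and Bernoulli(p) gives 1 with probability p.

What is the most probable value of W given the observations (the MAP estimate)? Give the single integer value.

Enumerate traces; 24 have nonzero weight after conditioning:
  (X=1, W=4, Y=0, U=1, Z=1) weight 5/162
  (X=1, W=4, Y=0, U=1, Z=2) weight 5/162
  (X=1, W=4, Y=0, U=2, Z=1) weight 5/162
  (X=1, W=4, Y=0, U=2, Z=2) weight 5/162
  (X=1, W=4, Y=0, U=3, Z=1) weight 5/162
  (X=1, W=4, Y=0, U=3, Z=2) weight 5/162
  (X=1, W=4, Y=1, U=1, Z=1) weight 1/162
  (X=1, W=4, Y=1, U=1, Z=2) weight 1/162
  (X=2, W=3, Y=0, U=1, Z=1) weight 1/216
  … 15 more
Group by W:
  weight(W=3) = 1/18
  weight(W=4) = 2/9
Total weight = 1/18 + 2/9 = 5/18
P(W=3 | obs) = 1/18 / 5/18 = 1/5
P(W=4 | obs) = 2/9 / 5/18 = 4/5
argmax = 4

argmax_v P(W = v | obs) = 4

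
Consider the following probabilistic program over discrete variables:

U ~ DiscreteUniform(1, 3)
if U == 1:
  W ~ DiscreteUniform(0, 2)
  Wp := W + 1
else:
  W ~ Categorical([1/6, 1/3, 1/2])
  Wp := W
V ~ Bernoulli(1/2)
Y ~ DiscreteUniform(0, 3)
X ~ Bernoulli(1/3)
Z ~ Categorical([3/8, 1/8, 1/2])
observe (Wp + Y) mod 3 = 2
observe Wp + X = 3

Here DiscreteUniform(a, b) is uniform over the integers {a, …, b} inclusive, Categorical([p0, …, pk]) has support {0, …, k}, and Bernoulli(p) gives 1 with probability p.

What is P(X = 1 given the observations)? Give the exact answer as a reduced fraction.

Enumerate traces; 42 have nonzero weight after conditioning:
  (U=1, W=1, V=0, Y=0, X=1, Z=0) weight 1/576
  (U=1, W=1, V=0, Y=0, X=1, Z=1) weight 1/1728
  (U=1, W=1, V=0, Y=0, X=1, Z=2) weight 1/432
  (U=1, W=1, V=0, Y=3, X=1, Z=0) weight 1/576
  (U=1, W=1, V=0, Y=3, X=1, Z=1) weight 1/1728
  (U=1, W=1, V=0, Y=3, X=1, Z=2) weight 1/432
  (U=1, W=1, V=1, Y=0, X=1, Z=0) weight 1/576
  (U=1, W=1, V=1, Y=0, X=1, Z=1) weight 1/1728
  (U=1, W=2, V=0, Y=2, X=0, Z=0) weight 1/288
  … 33 more
Group by X:
  weight(X=0) = 1/54
  weight(X=1) = 2/27
Total weight = 1/54 + 2/27 = 5/54
P(X=0 | obs) = 1/54 / 5/54 = 1/5
P(X=1 | obs) = 2/27 / 5/54 = 4/5

P(X = 1 | obs) = 4/5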